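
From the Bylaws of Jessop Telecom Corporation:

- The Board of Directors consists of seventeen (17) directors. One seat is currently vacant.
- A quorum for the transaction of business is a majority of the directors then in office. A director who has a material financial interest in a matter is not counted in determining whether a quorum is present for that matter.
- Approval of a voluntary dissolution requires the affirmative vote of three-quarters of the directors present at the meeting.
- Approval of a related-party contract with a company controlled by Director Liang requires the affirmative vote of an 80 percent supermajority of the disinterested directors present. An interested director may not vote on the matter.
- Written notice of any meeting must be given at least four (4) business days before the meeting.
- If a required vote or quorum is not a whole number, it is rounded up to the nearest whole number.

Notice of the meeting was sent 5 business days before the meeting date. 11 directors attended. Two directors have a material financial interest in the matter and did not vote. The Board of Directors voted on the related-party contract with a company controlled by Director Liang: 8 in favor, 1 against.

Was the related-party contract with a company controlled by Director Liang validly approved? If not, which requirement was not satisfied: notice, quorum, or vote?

Valid — all requirements satisfied.

Notice: 5 business days given; 4 required (5 ≥ 4). Satisfied.
Quorum: 11 present, but the 2 interested directors do not count, leaving 9. Quorum is 9. Satisfied.
Vote: the related-party contract with a company controlled by Director Liang requires four-fifths of the disinterested directors present (11 − 2 = 9). 4/5 of 9 = 7.20, rounded up to 8, so 8 affirmative votes are needed; 8 voted in favor. Satisfied.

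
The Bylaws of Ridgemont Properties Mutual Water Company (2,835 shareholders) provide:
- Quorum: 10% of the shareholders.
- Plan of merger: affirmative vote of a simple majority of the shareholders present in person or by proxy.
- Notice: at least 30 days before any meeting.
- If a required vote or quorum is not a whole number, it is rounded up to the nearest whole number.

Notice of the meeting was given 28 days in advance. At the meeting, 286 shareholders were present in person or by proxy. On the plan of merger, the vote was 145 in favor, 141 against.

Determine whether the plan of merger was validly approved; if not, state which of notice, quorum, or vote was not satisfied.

Notice: 28 days given; 30 required. Not satisfied.
Quorum: 10% of 2,835 = 283.50, rounded up to 284; 286 present. Satisfied.
Vote: requires a majority of those present (286); a majority of 286 is 144, so 144 needed; 145 in favor. Satisfied.

Invalid — notice requirement not satisfied.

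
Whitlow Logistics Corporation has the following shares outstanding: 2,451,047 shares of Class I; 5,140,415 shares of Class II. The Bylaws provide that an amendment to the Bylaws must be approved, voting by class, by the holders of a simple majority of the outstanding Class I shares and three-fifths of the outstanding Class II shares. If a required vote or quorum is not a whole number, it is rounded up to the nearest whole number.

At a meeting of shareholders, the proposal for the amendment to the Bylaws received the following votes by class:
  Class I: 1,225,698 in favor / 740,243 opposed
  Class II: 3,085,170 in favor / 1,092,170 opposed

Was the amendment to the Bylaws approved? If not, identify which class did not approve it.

Approved — every class gave the required vote.

Class I: a majority of 2451047 is 1225524; 1,225,524 required, 1,225,698 in favor — approved.
Class II: 3/5 of 5140415 = 3084249; 3,084,249 required, 3,085,170 in favor — approved.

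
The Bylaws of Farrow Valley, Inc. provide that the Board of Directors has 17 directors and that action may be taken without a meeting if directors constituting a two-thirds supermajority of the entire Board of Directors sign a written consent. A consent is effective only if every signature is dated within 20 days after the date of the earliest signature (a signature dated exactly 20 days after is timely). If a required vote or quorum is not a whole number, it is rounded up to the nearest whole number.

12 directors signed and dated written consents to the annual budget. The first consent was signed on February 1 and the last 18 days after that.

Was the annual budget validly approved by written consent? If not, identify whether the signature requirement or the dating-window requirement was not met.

Effective — both the signature and dating-window requirements are satisfied.

Signatures required: a two-thirds supermajority of 17 — 2/3 of 17 = 11.33, rounded up to 12, so 12 needed; 12 signed. Sufficient.
Dating window: the latest signature is 18 days after the earliest; the limit is 20 days. Within the window.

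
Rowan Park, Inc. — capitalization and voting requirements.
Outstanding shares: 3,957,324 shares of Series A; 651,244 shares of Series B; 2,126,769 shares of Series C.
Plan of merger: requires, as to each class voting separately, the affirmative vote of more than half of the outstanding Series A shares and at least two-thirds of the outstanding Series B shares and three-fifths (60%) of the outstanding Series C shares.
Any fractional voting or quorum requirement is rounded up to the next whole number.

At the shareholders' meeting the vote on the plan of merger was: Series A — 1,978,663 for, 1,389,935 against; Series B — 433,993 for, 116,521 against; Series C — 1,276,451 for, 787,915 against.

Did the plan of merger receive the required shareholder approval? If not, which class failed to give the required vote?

Series A: a majority of 3957324 is 1978663; 1,978,663 required, 1,978,663 in favor — approved.
Series B: 2/3 of 651244 = 434162.67, rounded up to 434163; 434,163 required, 433,993 in favor — not approved.
Series C: 3/5 of 2126769 = 1276061.40, rounded up to 1276062; 1,276,062 required, 1,276,451 in favor — approved.

Not approved — the Series B shares did not give the required vote.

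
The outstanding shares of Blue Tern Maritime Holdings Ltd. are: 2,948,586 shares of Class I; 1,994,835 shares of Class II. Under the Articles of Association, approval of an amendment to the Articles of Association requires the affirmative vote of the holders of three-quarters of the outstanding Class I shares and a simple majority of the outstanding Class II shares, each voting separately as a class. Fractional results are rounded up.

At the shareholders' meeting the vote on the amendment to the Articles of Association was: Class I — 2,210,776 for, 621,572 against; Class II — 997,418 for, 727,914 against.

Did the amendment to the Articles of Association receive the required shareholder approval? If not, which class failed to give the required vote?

Not approved — the Class I shares did not give the required vote.

Class I: 3/4 of 2948586 = 2211439.50, rounded up to 2211440; 2,211,440 required, 2,210,776 in favor — not approved.
Class II: a majority of 1994835 is 997418; 997,418 required, 997,418 in favor — approved.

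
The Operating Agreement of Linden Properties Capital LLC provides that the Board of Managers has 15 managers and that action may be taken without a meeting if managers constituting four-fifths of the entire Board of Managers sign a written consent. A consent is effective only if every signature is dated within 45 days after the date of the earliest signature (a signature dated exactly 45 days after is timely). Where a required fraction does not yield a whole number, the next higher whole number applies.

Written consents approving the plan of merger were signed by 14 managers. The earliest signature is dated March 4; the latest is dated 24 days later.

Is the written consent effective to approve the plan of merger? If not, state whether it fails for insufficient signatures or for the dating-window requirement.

Signatures required: four-fifths of 15 — 4/5 of 15 = 12, so 12 needed; 14 signed. Sufficient.
Dating window: the latest signature is 24 days after the earliest; the limit is 45 days. Within the window.

Effective — both the signature and dating-window requirements are satisfied.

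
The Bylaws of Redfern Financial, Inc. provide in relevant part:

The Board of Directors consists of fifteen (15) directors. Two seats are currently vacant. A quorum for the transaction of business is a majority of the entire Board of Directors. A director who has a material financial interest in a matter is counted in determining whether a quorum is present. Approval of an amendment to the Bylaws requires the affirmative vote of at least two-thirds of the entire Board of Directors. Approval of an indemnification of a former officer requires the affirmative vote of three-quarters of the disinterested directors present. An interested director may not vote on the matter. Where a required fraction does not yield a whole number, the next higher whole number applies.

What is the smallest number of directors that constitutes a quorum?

A majority of 15 is 8.

8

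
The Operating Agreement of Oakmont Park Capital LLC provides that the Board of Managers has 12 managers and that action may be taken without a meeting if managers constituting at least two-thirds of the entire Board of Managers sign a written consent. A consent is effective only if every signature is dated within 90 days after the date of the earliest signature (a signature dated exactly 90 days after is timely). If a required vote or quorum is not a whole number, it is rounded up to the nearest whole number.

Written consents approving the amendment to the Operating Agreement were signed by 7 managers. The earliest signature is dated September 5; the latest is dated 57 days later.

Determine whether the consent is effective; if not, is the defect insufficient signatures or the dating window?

Not effective — insufficient signatures.

Signatures required: at least two-thirds of 12 — 2/3 of 12 = 8, so 8 needed; 7 signed. Insufficient.
Dating window: the latest signature is 57 days after the earliest; the limit is 90 days. Within the window.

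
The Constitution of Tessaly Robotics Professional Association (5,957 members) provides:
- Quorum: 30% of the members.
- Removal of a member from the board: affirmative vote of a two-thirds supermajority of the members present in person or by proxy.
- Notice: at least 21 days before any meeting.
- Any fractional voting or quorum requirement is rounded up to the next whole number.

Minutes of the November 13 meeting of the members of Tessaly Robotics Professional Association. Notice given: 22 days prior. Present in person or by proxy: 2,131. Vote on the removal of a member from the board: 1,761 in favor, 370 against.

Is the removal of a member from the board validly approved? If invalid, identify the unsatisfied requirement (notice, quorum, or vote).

Valid — all requirements satisfied.

Notice: 22 days given; 21 required. Satisfied.
Quorum: 30% of 5,957 = 1,787.10, rounded up to 1,788; 2,131 present. Satisfied.
Vote: requires two-thirds of those present (2,131); 2/3 of 2131 = 1420.67, rounded up to 1421, so 1,421 needed; 1,761 in favor. Satisfied.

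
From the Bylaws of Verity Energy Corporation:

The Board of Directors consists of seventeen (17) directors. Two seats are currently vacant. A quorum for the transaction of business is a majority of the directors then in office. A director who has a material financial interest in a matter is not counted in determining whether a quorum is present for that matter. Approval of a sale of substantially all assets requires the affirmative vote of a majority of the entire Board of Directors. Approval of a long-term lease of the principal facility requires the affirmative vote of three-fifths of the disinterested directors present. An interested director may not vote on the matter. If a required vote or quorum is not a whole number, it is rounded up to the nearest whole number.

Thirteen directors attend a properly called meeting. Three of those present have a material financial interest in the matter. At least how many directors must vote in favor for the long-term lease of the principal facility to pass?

6

The long-term lease of the principal facility requires three-fifths of the disinterested directors present (13 − 3 = 10).
3/5 of 10 = 6.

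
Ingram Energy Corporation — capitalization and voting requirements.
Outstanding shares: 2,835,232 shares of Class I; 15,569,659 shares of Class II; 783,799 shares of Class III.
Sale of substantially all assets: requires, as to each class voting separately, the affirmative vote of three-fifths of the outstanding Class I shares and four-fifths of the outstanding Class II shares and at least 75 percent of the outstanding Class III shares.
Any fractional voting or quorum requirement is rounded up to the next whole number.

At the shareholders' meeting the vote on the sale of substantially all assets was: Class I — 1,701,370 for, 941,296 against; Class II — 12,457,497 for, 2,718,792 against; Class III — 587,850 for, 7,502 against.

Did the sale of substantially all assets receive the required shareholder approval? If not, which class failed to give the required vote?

Approved — every class gave the required vote.

Class I: 3/5 of 2835232 = 1701139.20, rounded up to 1701140; 1,701,140 required, 1,701,370 in favor — approved.
Class II: 4/5 of 15569659 = 12455727.20, rounded up to 12455728; 12,455,728 required, 12,457,497 in favor — approved.
Class III: 3/4 of 783799 = 587849.25, rounded up to 587850; 587,850 required, 587,850 in favor — approved.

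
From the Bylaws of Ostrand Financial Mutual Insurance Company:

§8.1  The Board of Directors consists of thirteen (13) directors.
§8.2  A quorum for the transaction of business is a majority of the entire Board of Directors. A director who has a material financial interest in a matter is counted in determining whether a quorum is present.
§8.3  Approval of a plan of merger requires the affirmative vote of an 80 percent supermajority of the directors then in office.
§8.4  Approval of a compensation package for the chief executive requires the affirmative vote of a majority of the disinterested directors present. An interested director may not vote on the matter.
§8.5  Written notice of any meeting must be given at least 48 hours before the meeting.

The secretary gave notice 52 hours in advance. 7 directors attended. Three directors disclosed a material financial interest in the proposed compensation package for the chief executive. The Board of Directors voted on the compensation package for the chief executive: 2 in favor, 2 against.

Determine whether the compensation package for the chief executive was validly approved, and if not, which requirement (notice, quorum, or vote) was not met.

Invalid — vote requirement not satisfied.

Notice: 52 hours given; 48 required (52 ≥ 48). Satisfied.
Quorum: 7 present (interested directors count toward quorum); quorum is 7. Satisfied.
Vote: the compensation package for the chief executive requires a majority of the disinterested directors present (7 − 3 = 4). A majority of 4 is 3, so 3 affirmative votes are needed; 2 voted in favor. Not satisfied.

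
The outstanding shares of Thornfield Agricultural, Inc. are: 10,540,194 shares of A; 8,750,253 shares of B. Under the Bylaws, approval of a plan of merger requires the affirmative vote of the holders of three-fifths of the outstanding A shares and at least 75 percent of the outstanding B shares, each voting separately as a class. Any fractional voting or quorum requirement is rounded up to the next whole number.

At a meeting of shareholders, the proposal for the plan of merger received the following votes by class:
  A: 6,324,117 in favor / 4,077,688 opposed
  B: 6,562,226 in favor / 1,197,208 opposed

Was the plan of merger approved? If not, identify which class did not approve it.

Not approved — the B shares did not give the required vote.

A: 3/5 of 10540194 = 6324116.40, rounded up to 6324117; 6,324,117 required, 6,324,117 in favor — approved.
B: 3/4 of 8750253 = 6562689.75, rounded up to 6562690; 6,562,690 required, 6,562,226 in favor — not approved.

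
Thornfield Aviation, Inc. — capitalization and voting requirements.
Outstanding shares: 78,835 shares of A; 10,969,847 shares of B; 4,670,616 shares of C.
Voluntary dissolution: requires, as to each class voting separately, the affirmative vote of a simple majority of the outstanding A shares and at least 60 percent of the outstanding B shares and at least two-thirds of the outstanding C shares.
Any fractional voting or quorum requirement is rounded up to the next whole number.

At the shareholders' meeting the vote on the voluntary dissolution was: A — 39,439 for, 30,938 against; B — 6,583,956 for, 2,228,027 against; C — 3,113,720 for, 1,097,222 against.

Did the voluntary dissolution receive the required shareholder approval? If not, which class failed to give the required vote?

A: a majority of 78835 is 39418; 39,418 required, 39,439 in favor — approved.
B: 3/5 of 10969847 = 6581908.20, rounded up to 6581909; 6,581,909 required, 6,583,956 in favor — approved.
C: 2/3 of 4670616 = 3113744; 3,113,744 required, 3,113,720 in favor — not approved.

Not approved — the C shares did not give the required vote.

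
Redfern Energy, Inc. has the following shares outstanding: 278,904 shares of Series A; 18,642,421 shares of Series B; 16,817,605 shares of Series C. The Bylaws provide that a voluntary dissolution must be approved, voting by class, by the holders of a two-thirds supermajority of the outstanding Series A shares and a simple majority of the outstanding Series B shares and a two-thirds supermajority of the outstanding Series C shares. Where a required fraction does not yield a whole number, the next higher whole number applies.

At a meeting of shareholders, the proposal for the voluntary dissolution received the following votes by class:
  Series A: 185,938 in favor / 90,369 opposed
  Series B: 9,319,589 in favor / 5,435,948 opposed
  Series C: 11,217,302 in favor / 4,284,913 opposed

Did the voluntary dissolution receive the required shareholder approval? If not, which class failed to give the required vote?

Series A: 2/3 of 278904 = 185936; 185,936 required, 185,938 in favor — approved.
Series B: a majority of 18642421 is 9321211; 9,321,211 required, 9,319,589 in favor — not approved.
Series C: 2/3 of 16817605 = 11211736.67, rounded up to 11211737; 11,211,737 required, 11,217,302 in favor — approved.

Not approved — the Series B shares did not give the required vote.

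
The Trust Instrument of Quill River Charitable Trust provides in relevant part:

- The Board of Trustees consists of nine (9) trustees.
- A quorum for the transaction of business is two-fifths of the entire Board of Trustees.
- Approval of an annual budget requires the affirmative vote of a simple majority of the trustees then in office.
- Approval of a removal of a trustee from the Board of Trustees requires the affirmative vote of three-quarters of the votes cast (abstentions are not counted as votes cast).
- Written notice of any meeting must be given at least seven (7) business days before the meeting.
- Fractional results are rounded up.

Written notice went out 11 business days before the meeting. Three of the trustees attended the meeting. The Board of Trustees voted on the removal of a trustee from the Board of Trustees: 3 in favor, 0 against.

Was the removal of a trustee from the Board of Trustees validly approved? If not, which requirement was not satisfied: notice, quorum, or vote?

Notice: 11 business days given; 7 required (11 ≥ 7). Satisfied.
Quorum: 3 present; quorum is 4. Not satisfied.
Vote: the removal of a trustee from the Board of Trustees requires three-fourths of the votes cast (3). 3/4 of 3 = 2.25, rounded up to 3, so 3 affirmative votes are needed; 3 voted in favor. Satisfied. (Moot — without a quorum no business can be validly transacted.)

Invalid — quorum requirement not satisfied.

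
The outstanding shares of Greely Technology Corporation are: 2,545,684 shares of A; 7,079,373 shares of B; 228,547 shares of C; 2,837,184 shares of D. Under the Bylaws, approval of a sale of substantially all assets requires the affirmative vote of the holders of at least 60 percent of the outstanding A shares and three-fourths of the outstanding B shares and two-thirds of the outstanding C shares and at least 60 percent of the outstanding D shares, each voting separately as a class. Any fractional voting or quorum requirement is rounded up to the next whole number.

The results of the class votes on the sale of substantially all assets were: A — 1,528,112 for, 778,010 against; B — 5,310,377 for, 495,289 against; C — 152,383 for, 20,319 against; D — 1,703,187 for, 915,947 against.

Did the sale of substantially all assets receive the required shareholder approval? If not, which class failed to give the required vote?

Approved — every class gave the required vote.

A: 3/5 of 2545684 = 1527410.40, rounded up to 1527411; 1,527,411 required, 1,528,112 in favor — approved.
B: 3/4 of 7079373 = 5309529.75, rounded up to 5309530; 5,309,530 required, 5,310,377 in favor — approved.
C: 2/3 of 228547 = 152364.67, rounded up to 152365; 152,365 required, 152,383 in favor — approved.
D: 3/5 of 2837184 = 1702310.40, rounded up to 1702311; 1,702,311 required, 1,703,187 in favor — approved.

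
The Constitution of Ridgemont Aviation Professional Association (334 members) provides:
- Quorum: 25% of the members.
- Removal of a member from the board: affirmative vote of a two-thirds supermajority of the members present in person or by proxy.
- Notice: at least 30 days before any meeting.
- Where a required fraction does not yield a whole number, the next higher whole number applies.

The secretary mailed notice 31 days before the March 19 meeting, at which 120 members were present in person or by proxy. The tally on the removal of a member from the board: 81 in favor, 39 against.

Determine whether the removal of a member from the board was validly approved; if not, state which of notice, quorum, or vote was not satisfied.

Notice: 31 days given; 30 required. Satisfied.
Quorum: 25% of 334 = 83.50, rounded up to 84; 120 present. Satisfied.
Vote: requires two-thirds of those present (120); 2/3 of 120 = 80, so 80 needed; 81 in favor. Satisfied.

Valid — all requirements satisfied.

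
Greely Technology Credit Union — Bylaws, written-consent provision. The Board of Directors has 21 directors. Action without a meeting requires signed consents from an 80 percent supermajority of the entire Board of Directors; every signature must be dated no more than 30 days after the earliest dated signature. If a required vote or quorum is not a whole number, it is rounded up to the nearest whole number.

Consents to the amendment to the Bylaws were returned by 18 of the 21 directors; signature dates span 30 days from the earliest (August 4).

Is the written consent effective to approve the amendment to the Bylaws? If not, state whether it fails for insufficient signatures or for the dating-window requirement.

Effective — both the signature and dating-window requirements are satisfied.

Signatures required: an 80 percent supermajority of 21 — 4/5 of 21 = 16.80, rounded up to 17, so 17 needed; 18 signed. Sufficient.
Dating window: the latest signature is 30 days after the earliest; the limit is 30 days. Within the window.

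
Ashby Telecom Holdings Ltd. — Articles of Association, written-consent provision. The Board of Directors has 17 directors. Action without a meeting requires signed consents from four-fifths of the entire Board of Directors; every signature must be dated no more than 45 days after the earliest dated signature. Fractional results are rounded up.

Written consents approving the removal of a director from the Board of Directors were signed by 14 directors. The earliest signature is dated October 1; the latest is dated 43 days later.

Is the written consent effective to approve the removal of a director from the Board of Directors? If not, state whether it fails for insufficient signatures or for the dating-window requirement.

Effective — both the signature and dating-window requirements are satisfied.

Signatures required: four-fifths of 17 — 4/5 of 17 = 13.60, rounded up to 14, so 14 needed; 14 signed. Sufficient.
Dating window: the latest signature is 43 days after the earliest; the limit is 45 days. Within the window.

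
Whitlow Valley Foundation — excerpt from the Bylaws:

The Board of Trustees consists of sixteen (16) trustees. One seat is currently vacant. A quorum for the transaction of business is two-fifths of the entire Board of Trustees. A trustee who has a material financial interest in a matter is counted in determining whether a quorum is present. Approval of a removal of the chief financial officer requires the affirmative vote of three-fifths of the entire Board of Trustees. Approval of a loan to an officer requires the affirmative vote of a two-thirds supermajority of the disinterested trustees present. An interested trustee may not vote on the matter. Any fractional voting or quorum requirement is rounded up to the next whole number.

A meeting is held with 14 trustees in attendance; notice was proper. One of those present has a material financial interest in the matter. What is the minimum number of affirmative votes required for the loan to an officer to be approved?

The loan to an officer requires two-thirds of the disinterested trustees present (14 − 1 = 13).
2/3 of 13 = 8.67, rounded up to 9.

9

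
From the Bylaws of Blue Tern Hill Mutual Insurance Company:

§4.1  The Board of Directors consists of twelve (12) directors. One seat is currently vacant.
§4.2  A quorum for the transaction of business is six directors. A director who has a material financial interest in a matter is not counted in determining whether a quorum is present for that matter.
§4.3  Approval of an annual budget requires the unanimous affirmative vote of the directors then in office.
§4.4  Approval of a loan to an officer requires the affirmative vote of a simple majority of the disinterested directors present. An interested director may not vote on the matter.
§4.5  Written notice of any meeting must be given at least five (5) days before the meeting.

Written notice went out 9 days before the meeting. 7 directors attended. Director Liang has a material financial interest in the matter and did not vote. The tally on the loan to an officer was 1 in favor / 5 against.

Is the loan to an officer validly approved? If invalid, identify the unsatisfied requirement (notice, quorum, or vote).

Notice: 9 days given; 5 required (9 ≥ 5). Satisfied.
Quorum: 7 present, but the 1 interested director does not count, leaving 6. Quorum is 6. Satisfied.
Vote: the loan to an officer requires a majority of the disinterested directors present (7 − 1 = 6). A majority of 6 is 4, so 4 affirmative votes are needed; 1 voted in favor. Not satisfied.

Invalid — vote requirement not satisfied.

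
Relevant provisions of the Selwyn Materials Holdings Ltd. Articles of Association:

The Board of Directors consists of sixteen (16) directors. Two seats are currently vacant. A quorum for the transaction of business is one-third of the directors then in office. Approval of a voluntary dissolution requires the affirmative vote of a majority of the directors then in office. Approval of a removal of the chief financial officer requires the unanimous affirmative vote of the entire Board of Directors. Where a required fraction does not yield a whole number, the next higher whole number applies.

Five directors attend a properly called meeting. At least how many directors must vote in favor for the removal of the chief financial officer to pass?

The removal of the chief financial officer requires the unanimous vote of the entire Board of Directors (16).
Unanimous means all 16.
(Only 5 can vote, so the removal of the chief financial officer cannot pass at this meeting, but the required vote is still 16.)

16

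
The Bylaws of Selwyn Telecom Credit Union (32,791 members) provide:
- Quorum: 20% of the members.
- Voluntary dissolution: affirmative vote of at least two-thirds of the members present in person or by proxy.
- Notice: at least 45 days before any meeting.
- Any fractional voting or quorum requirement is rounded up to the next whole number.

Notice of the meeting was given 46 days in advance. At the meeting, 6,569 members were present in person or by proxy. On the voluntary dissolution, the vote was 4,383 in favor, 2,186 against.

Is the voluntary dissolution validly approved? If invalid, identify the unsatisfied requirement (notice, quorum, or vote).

Valid — all requirements satisfied.

Notice: 46 days given; 45 required. Satisfied.
Quorum: 20% of 32,791 = 6,558.20, rounded up to 6,559; 6,569 present. Satisfied.
Vote: requires two-thirds of those present (6,569); 2/3 of 6569 = 4379.33, rounded up to 4380, so 4,380 needed; 4,383 in favor. Satisfied.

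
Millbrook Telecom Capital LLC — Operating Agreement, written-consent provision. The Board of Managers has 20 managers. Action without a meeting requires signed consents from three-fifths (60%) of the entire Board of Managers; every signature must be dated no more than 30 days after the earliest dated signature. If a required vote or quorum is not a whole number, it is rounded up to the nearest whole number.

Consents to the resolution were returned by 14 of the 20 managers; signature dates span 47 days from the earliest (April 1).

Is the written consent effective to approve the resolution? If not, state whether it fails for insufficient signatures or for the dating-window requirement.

Not effective — dating-window requirement not satisfied.

Signatures required: three-fifths (60%) of 20 — 3/5 of 20 = 12, so 12 needed; 14 signed. Sufficient.
Dating window: the latest signature is 47 days after the earliest; the limit is 30 days. Outside the window.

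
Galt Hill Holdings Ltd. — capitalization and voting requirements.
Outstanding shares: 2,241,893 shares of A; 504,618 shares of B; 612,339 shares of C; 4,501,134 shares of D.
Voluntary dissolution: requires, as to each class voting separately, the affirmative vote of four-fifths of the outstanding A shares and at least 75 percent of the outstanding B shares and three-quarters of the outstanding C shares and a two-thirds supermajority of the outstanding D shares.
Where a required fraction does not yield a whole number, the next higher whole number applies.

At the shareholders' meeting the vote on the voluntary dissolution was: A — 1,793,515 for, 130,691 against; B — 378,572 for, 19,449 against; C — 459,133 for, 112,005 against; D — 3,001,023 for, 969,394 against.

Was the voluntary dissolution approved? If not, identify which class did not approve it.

Not approved — the C shares did not give the required vote.

A: 4/5 of 2241893 = 1793514.40, rounded up to 1793515; 1,793,515 required, 1,793,515 in favor — approved.
B: 3/4 of 504618 = 378463.50, rounded up to 378464; 378,464 required, 378,572 in favor — approved.
C: 3/4 of 612339 = 459254.25, rounded up to 459255; 459,255 required, 459,133 in favor — not approved.
D: 2/3 of 4501134 = 3000756; 3,000,756 required, 3,001,023 in favor — approved.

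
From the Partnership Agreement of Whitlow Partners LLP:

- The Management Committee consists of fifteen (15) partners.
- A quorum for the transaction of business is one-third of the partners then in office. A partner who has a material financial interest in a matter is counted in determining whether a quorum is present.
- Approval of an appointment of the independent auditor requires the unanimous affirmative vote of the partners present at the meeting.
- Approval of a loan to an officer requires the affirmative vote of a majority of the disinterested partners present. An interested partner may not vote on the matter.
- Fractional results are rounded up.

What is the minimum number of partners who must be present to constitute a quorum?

1/3 of 15 = 5.

5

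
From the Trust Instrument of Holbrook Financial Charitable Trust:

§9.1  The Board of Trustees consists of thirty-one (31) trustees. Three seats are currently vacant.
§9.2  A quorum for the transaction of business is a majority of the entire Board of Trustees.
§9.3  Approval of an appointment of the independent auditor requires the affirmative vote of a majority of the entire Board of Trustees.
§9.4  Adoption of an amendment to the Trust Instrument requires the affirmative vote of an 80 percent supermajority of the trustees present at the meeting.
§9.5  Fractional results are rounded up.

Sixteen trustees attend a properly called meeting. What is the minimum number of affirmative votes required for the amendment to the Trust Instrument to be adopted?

The amendment to the Trust Instrument requires four-fifths of the trustees present (16).
4/5 of 16 = 12.80, rounded up to 13.

13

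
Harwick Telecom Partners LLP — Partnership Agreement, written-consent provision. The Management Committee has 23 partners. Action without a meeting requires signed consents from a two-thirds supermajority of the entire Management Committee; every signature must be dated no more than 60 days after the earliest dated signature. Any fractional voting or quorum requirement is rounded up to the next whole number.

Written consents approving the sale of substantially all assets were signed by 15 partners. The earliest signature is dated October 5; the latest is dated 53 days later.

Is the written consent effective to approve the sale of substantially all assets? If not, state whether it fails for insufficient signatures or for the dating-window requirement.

Signatures required: a two-thirds supermajority of 23 — 2/3 of 23 = 15.33, rounded up to 16, so 16 needed; 15 signed. Insufficient.
Dating window: the latest signature is 53 days after the earliest; the limit is 60 days. Within the window.

Not effective — insufficient signatures.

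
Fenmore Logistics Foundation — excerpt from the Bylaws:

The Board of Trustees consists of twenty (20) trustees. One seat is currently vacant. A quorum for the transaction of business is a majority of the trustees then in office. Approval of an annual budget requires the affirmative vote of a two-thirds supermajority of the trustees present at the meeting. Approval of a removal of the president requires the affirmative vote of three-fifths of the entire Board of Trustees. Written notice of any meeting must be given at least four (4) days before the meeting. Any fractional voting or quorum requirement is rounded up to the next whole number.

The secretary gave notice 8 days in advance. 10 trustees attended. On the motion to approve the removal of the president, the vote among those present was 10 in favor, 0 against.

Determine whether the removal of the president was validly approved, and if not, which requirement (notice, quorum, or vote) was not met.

Notice: 8 days given; 4 required (8 ≥ 4). Satisfied.
Quorum: 10 present; quorum is 10. Satisfied.
Vote: the removal of the president requires three-fifths of the entire Board of Trustees (20). 3/5 of 20 = 12, so 12 affirmative votes are needed; 10 voted in favor. Not satisfied.

Invalid — vote requirement not satisfied.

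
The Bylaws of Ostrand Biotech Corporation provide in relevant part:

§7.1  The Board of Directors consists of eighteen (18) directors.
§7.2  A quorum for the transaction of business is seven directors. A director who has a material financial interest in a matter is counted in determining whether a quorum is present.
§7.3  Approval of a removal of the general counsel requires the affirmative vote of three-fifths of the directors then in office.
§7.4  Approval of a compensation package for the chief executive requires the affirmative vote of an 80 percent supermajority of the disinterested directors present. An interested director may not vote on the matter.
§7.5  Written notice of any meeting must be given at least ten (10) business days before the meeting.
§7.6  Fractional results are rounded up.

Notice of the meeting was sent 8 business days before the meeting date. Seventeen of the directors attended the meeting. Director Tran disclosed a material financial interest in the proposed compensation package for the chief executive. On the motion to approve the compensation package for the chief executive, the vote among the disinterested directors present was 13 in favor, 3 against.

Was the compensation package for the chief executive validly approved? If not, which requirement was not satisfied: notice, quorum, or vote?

Notice: 8 business days given; 10 required (8 < 10). Not satisfied.
Quorum: 17 present (interested directors count toward quorum); quorum is 7. Satisfied.
Vote: the compensation package for the chief executive requires four-fifths of the disinterested directors present (17 − 1 = 16). 4/5 of 16 = 12.80, rounded up to 13, so 13 affirmative votes are needed; 13 voted in favor. Satisfied.

Invalid — notice requirement not satisfied.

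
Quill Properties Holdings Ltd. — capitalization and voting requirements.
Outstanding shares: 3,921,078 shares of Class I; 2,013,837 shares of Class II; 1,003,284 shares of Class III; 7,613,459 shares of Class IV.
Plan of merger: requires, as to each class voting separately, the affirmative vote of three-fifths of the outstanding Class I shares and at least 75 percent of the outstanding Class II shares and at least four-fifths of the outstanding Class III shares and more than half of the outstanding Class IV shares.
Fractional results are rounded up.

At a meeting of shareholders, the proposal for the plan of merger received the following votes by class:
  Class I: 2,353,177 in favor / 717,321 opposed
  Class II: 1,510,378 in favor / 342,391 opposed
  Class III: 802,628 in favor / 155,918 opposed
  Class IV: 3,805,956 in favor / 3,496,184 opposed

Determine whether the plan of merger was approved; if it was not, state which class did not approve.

Class I: 3/5 of 3921078 = 2352646.80, rounded up to 2352647; 2,352,647 required, 2,353,177 in favor — approved.
Class II: 3/4 of 2013837 = 1510377.75, rounded up to 1510378; 1,510,378 required, 1,510,378 in favor — approved.
Class III: 4/5 of 1003284 = 802627.20, rounded up to 802628; 802,628 required, 802,628 in favor — approved.
Class IV: a majority of 7613459 is 3806730; 3,806,730 required, 3,805,956 in favor — not approved.

Not approved — the Class IV shares did not give the required vote.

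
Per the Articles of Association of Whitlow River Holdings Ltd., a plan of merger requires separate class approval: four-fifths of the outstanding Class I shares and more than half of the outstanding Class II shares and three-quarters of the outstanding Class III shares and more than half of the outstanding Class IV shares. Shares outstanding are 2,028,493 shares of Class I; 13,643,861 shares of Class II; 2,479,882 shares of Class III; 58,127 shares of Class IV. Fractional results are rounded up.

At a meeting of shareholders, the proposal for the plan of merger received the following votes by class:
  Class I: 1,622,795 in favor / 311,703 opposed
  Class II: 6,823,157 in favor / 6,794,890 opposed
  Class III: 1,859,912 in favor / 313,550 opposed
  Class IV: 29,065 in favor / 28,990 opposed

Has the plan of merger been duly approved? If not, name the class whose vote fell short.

Approved — every class gave the required vote.

Class I: 4/5 of 2028493 = 1622794.40, rounded up to 1622795; 1,622,795 required, 1,622,795 in favor — approved.
Class II: a majority of 13643861 is 6821931; 6,821,931 required, 6,823,157 in favor — approved.
Class III: 3/4 of 2479882 = 1859911.50, rounded up to 1859912; 1,859,912 required, 1,859,912 in favor — approved.
Class IV: a majority of 58127 is 29064; 29,064 required, 29,065 in favor — approved.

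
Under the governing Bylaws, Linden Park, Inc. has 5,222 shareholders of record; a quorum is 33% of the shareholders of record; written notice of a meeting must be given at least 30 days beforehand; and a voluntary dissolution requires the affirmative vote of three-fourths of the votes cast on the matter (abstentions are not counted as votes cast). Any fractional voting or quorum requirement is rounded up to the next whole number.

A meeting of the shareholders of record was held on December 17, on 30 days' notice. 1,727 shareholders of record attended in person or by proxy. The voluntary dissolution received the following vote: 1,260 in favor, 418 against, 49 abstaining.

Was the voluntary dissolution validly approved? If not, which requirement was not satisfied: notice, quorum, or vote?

Valid — all requirements satisfied.

Notice: 30 days given; 30 required. Satisfied.
Quorum: 33% of 5,222 = 1,723.26, rounded up to 1,724; 1,727 present. Satisfied.
Vote: requires three-fourths of the votes cast (1,727 − 49 abstaining = 1,678); 3/4 of 1678 = 1258.50, rounded up to 1259, so 1,259 needed; 1,260 in favor. Satisfied.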